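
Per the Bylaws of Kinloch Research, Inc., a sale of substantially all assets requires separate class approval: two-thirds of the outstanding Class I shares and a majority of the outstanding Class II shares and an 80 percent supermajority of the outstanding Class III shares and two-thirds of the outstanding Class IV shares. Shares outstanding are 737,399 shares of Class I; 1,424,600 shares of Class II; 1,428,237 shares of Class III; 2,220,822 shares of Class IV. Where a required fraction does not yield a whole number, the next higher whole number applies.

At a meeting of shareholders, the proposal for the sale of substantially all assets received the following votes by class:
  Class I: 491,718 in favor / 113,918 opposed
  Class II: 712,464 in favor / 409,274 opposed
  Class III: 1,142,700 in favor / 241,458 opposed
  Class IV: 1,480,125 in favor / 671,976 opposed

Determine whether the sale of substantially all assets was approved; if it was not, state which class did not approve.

Not approved — the Class IV shares did not give the required vote.

Class I: 2/3 of 737399 = 491599.33, rounded up to 491600; 491,600 required, 491,718 in favor — approved.
Class II: a majority of 1424600 is 712301; 712,301 required, 712,464 in favor — approved.
Class III: 4/5 of 1428237 = 1142589.60, rounded up to 1142590; 1,142,590 required, 1,142,700 in favor — approved.
Class IV: 2/3 of 2220822 = 1480548; 1,480,548 required, 1,480,125 in favor — not approved.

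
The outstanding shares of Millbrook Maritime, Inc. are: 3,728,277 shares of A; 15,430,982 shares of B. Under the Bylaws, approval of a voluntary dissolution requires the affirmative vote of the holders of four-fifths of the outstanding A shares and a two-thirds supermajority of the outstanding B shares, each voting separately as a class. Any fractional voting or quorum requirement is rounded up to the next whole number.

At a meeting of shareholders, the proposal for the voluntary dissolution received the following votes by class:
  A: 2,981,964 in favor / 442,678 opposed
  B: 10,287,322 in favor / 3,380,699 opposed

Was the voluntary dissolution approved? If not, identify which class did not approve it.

Not approved — the A shares did not give the required vote.

A: 4/5 of 3728277 = 2982621.60, rounded up to 2982622; 2,982,622 required, 2,981,964 in favor — not approved.
B: 2/3 of 15430982 = 10287321.33, rounded up to 10287322; 10,287,322 required, 10,287,322 in favor — approved.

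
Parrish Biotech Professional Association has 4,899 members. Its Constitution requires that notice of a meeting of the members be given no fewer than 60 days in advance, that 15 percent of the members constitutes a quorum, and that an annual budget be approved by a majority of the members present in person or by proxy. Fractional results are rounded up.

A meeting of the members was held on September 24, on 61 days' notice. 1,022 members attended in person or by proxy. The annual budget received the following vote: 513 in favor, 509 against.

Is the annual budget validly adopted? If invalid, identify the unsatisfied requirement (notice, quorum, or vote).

Valid — all requirements satisfied.

Notice: 61 days given; 60 required. Satisfied.
Quorum: 15% of 4,899 = 734.85, rounded up to 735; 1,022 present. Satisfied.
Vote: requires a majority of those present (1,022); a majority of 1022 is 512, so 512 needed; 513 in favor. Satisfied.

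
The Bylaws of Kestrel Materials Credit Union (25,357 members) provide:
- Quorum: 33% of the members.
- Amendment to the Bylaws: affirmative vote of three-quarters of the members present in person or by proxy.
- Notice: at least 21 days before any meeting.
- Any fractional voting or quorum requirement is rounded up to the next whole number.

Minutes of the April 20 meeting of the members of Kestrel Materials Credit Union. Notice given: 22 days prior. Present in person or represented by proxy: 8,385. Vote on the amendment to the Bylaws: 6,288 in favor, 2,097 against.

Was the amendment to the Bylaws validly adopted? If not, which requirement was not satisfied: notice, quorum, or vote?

Notice: 22 days given; 21 required. Satisfied.
Quorum: 33% of 25,357 = 8,367.81, rounded up to 8,368; 8,385 present. Satisfied.
Vote: requires three-fourths of those present (8,385); 3/4 of 8385 = 6288.75, rounded up to 6289, so 6,289 needed; 6,288 in favor. Not satisfied.

Invalid — vote requirement not satisfied.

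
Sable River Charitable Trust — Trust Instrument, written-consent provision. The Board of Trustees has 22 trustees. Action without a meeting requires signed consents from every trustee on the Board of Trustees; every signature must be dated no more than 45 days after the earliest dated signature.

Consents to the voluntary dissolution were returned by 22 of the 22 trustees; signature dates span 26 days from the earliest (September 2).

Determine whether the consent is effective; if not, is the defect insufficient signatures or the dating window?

Signatures required: every one of 22 — unanimous means all 22, so 22 needed; 22 signed. Sufficient.
Dating window: the latest signature is 26 days after the earliest; the limit is 45 days. Within the window.

Effective — both the signature and dating-window requirements are satisfied.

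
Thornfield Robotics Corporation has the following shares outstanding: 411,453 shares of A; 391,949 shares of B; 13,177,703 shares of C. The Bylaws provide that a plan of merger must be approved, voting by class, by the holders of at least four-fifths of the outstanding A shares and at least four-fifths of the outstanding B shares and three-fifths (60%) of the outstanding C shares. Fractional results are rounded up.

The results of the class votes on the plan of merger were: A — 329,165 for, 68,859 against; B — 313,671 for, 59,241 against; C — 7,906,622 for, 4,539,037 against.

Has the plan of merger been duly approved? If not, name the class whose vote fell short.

Approved — every class gave the required vote.

A: 4/5 of 411453 = 329162.40, rounded up to 329163; 329,163 required, 329,165 in favor — approved.
B: 4/5 of 391949 = 313559.20, rounded up to 313560; 313,560 required, 313,671 in favor — approved.
C: 3/5 of 13177703 = 7906621.80, rounded up to 7906622; 7,906,622 required, 7,906,622 in favor — approved.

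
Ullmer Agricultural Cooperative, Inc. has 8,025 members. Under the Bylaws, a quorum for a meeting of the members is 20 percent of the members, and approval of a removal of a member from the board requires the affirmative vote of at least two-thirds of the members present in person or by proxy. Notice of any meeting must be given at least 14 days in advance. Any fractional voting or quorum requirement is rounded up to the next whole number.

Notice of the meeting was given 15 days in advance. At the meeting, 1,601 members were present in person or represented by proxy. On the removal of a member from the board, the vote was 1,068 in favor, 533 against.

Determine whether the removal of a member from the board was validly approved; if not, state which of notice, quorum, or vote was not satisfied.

Invalid — quorum requirement not satisfied.

Notice: 15 days given; 14 required. Satisfied.
Quorum: 20% of 8,025 = 1,605; 1,601 present. Not satisfied.
Vote: requires two-thirds of those present (1,601); 2/3 of 1601 = 1067.33, rounded up to 1068, so 1,068 needed; 1,068 in favor. Satisfied.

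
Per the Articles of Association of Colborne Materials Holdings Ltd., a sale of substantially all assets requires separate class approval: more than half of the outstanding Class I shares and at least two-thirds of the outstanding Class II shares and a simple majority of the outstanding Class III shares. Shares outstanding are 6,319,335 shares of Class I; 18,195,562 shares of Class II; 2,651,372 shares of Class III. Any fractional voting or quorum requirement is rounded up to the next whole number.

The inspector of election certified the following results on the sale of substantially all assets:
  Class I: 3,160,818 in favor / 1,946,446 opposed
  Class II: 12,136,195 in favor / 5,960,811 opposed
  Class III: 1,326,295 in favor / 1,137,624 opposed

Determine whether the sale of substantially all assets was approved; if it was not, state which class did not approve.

Approved — every class gave the required vote.

Class I: a majority of 6319335 is 3159668; 3,159,668 required, 3,160,818 in favor — approved.
Class II: 2/3 of 18195562 = 12130374.67, rounded up to 12130375; 12,130,375 required, 12,136,195 in favor — approved.
Class III: a majority of 2651372 is 1325687; 1,325,687 required, 1,326,295 in favor — approved.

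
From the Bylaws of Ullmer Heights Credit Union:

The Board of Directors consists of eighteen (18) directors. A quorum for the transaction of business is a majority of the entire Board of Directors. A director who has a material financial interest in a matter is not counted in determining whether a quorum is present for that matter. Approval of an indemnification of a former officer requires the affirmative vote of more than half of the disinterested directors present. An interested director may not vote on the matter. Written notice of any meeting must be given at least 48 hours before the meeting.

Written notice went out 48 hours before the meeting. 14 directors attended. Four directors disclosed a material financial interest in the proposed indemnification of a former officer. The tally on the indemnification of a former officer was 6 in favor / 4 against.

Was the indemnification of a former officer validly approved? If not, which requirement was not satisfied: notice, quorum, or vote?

Valid — all requirements satisfied.

Notice: 48 hours given; 48 required (48 ≥ 48). Satisfied.
Quorum: 14 present, but the 4 interested directors do not count, leaving 10. Quorum is 10. Satisfied.
Vote: the indemnification of a former officer requires a majority of the disinterested directors present (14 − 4 = 10). A majority of 10 is 6, so 6 affirmative votes are needed; 6 voted in favor. Satisfied.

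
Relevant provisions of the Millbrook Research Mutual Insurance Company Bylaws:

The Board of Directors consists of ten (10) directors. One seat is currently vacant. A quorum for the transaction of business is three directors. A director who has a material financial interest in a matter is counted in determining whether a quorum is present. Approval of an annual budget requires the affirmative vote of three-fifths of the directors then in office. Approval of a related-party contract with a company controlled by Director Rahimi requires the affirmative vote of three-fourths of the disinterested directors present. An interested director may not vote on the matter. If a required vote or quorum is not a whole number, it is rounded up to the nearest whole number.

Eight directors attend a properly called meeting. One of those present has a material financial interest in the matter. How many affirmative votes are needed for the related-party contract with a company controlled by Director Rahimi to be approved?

6

The related-party contract with a company controlled by Director Rahimi requires three-fourths of the disinterested directors present (8 − 1 = 7).
3/4 of 7 = 5.25, rounded up to 6.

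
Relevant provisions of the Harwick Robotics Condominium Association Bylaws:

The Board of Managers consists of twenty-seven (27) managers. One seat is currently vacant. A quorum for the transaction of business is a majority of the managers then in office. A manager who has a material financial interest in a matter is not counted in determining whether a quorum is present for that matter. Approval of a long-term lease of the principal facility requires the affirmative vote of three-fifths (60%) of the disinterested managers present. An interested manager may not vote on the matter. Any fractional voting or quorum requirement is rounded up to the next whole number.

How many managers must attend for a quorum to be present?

14

A majority of 26 is 14.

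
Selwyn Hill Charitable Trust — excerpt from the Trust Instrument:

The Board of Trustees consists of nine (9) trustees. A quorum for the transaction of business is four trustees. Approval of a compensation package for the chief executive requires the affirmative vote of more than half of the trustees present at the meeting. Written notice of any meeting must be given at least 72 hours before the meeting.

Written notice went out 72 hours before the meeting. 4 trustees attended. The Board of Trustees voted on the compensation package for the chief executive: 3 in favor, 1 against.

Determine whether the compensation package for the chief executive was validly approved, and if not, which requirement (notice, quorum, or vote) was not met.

Valid — all requirements satisfied.

Notice: 72 hours given; 72 required (72 ≥ 72). Satisfied.
Quorum: 4 present; quorum is 4. Satisfied.
Vote: the compensation package for the chief executive requires a majority of the trustees present (4). A majority of 4 is 3, so 3 affirmative votes are needed; 3 voted in favor. Satisfied.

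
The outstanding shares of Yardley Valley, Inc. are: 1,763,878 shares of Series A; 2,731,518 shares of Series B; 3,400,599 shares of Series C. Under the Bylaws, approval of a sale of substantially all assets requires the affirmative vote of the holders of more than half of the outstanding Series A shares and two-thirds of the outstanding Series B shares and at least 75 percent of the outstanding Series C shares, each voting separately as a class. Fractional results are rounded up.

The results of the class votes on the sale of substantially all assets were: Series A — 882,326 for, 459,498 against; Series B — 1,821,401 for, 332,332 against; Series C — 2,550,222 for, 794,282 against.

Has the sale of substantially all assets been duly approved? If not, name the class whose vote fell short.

Not approved — the Series C shares did not give the required vote.

Series A: a majority of 1763878 is 881940; 881,940 required, 882,326 in favor — approved.
Series B: 2/3 of 2731518 = 1821012; 1,821,012 required, 1,821,401 in favor — approved.
Series C: 3/4 of 3400599 = 2550449.25, rounded up to 2550450; 2,550,450 required, 2,550,222 in favor — not approved.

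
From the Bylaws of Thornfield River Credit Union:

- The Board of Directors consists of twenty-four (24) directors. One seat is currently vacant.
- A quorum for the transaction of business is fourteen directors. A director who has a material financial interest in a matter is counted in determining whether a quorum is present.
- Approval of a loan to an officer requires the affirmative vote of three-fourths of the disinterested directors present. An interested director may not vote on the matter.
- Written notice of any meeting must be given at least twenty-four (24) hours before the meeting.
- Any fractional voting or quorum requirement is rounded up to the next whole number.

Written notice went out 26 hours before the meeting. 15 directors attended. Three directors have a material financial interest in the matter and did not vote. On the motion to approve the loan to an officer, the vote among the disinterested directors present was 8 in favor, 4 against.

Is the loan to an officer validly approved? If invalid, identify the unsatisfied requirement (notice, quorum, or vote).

Notice: 26 hours given; 24 required (26 ≥ 24). Satisfied.
Quorum: 15 present (interested directors count toward quorum); quorum is 14. Satisfied.
Vote: the loan to an officer requires three-fourths of the disinterested directors present (15 − 3 = 12). 3/4 of 12 = 9, so 9 affirmative votes are needed; 8 voted in favor. Not satisfied.

Invalid — vote requirement not satisfied.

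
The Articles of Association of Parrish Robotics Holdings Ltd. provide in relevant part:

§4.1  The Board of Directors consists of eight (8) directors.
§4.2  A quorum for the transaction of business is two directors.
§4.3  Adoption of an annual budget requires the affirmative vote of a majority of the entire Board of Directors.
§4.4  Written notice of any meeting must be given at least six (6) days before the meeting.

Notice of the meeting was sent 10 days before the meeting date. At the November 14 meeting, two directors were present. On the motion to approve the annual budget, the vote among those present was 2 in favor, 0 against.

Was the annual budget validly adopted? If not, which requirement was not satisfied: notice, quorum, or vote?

Notice: 10 days given; 6 required (10 ≥ 6). Satisfied.
Quorum: 2 present; quorum is 2. Satisfied.
Vote: the annual budget requires a majority of the entire Board of Directors (8). A majority of 8 is 5, so 5 affirmative votes are needed; 2 voted in favor. Not satisfied.

Invalid — vote requirement not satisfied.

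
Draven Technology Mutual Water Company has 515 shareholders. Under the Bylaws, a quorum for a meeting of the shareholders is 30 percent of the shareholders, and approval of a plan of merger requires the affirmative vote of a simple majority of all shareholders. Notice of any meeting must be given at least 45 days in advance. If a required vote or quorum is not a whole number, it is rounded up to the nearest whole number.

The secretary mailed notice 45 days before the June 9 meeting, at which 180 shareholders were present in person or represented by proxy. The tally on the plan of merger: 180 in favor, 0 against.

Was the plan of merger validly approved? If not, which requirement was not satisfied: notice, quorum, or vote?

Notice: 45 days given; 45 required. Satisfied.
Quorum: 30% of 515 = 154.50, rounded up to 155; 180 present. Satisfied.
Vote: requires a majority of all shareholders (515); a majority of 515 is 258, so 258 needed; 180 in favor. Not satisfied.

Invalid — vote requirement not satisfied.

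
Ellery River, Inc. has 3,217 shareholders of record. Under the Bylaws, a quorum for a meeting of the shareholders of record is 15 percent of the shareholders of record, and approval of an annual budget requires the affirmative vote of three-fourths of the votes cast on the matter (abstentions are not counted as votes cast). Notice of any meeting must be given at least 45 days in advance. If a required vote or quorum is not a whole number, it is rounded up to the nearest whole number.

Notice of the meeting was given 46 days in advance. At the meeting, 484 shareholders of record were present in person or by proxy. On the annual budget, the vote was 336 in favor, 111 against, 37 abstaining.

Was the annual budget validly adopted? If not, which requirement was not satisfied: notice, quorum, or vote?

Valid — all requirements satisfied.

Notice: 46 days given; 45 required. Satisfied.
Quorum: 15% of 3,217 = 482.55, rounded up to 483; 484 present. Satisfied.
Vote: requires three-fourths of the votes cast (484 − 37 abstaining = 447); 3/4 of 447 = 335.25, rounded up to 336, so 336 needed; 336 in favor. Satisfied.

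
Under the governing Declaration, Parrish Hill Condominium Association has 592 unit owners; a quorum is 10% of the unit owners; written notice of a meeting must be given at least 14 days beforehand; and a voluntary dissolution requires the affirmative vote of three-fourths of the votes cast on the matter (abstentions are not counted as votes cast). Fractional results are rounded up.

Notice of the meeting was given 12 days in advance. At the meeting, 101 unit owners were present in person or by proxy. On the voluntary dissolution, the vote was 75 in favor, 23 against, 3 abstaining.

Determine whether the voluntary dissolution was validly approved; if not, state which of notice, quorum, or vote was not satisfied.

Notice: 12 days given; 14 required. Not satisfied.
Quorum: 10% of 592 = 59.20, rounded up to 60; 101 present. Satisfied.
Vote: requires three-fourths of the votes cast (101 − 3 abstaining = 98); 3/4 of 98 = 73.50, rounded up to 74, so 74 needed; 75 in favor. Satisfied.

Invalid — notice requirement not satisfied.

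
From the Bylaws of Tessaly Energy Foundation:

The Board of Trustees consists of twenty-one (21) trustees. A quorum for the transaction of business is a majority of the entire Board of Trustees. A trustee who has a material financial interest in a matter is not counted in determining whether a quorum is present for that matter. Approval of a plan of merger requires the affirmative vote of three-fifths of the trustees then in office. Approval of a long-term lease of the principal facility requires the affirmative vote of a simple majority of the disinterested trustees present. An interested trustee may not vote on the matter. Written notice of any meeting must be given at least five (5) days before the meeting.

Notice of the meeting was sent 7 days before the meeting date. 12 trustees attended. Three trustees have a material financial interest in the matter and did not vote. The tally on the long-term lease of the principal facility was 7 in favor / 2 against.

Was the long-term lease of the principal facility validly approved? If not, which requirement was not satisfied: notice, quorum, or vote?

Invalid — quorum requirement not satisfied.

Notice: 7 days given; 5 required (7 ≥ 5). Satisfied.
Quorum: 12 present, but the 3 interested trustees do not count, leaving 9. Quorum is 11. Not satisfied.
Vote: the long-term lease of the principal facility requires a majority of the disinterested trustees present (12 − 3 = 9). A majority of 9 is 5, so 5 affirmative votes are needed; 7 voted in favor. Satisfied. (Moot — without a quorum no business can be validly transacted.)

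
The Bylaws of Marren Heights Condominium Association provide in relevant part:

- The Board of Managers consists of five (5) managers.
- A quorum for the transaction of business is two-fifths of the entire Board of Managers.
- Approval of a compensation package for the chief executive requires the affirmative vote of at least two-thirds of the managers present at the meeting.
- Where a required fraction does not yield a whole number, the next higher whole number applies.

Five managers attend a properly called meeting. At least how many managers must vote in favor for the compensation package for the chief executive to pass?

4

The compensation package for the chief executive requires two-thirds of the managers present (5).
2/3 of 5 = 3.33, rounded up to 4.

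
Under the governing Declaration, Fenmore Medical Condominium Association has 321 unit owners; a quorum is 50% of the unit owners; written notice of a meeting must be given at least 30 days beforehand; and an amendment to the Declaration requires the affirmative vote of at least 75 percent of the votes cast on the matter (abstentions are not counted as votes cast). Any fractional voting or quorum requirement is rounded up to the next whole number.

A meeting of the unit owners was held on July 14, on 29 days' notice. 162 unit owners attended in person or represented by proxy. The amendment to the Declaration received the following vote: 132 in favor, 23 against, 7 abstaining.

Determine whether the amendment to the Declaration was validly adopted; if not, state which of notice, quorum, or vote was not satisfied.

Invalid — notice requirement not satisfied.

Notice: 29 days given; 30 required. Not satisfied.
Quorum: 50% of 321 = 160.50, rounded up to 161; 162 present. Satisfied.
Vote: requires three-fourths of the votes cast (162 − 7 abstaining = 155); 3/4 of 155 = 116.25, rounded up to 117, so 117 needed; 132 in favor. Satisfied.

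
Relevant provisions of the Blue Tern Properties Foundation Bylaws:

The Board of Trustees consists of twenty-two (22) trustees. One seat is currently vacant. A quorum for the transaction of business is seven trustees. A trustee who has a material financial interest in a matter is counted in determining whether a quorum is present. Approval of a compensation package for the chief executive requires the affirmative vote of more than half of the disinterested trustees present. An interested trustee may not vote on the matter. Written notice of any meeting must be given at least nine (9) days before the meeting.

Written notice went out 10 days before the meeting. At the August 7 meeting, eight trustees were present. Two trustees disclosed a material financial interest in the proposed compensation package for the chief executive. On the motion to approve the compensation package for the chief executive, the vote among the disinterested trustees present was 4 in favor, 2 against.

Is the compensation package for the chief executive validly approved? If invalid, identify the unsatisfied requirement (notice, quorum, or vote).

Notice: 10 days given; 9 required (10 ≥ 9). Satisfied.
Quorum: 8 present (interested trustees count toward quorum); quorum is 7. Satisfied.
Vote: the compensation package for the chief executive requires a majority of the disinterested trustees present (8 − 2 = 6). A majority of 6 is 4, so 4 affirmative votes are needed; 4 voted in favor. Satisfied.

Valid — all requirements satisfied.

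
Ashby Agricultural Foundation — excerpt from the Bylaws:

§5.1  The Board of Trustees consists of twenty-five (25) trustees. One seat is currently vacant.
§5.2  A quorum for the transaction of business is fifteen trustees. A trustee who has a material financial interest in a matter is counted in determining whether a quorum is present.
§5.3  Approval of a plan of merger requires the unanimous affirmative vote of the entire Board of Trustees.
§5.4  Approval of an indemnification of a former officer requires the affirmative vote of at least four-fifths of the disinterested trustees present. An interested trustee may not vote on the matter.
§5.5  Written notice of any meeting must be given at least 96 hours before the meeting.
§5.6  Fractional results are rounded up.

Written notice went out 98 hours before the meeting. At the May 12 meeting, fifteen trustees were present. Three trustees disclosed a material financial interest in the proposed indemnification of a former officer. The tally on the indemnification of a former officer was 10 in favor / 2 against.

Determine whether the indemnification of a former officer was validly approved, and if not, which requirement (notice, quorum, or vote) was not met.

Valid — all requirements satisfied.

Notice: 98 hours given; 96 required (98 ≥ 96). Satisfied.
Quorum: 15 present (interested trustees count toward quorum); quorum is 15. Satisfied.
Vote: the indemnification of a former officer requires four-fifths of the disinterested trustees present (15 − 3 = 12). 4/5 of 12 = 9.60, rounded up to 10, so 10 affirmative votes are needed; 10 voted in favor. Satisfied.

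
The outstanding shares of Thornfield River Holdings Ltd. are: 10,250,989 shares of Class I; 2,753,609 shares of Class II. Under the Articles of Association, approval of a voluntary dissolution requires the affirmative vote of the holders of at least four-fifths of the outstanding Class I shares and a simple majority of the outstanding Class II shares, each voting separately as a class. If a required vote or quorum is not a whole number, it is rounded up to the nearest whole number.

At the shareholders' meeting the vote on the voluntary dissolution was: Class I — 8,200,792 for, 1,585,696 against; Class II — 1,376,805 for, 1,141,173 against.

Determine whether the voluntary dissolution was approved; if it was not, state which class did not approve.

Approved — every class gave the required vote.

Class I: 4/5 of 10250989 = 8200791.20, rounded up to 8200792; 8,200,792 required, 8,200,792 in favor — approved.
Class II: a majority of 2753609 is 1376805; 1,376,805 required, 1,376,805 in favor — approved.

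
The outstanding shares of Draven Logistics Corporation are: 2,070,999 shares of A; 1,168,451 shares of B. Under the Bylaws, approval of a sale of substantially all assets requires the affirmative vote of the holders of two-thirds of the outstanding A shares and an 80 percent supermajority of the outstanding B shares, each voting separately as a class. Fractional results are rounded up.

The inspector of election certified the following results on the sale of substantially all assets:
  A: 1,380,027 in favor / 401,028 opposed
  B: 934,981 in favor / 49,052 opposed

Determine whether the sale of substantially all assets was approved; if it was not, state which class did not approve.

A: 2/3 of 2070999 = 1380666; 1,380,666 required, 1,380,027 in favor — not approved.
B: 4/5 of 1168451 = 934760.80, rounded up to 934761; 934,761 required, 934,981 in favor — approved.

Not approved — the A shares did not give the required vote.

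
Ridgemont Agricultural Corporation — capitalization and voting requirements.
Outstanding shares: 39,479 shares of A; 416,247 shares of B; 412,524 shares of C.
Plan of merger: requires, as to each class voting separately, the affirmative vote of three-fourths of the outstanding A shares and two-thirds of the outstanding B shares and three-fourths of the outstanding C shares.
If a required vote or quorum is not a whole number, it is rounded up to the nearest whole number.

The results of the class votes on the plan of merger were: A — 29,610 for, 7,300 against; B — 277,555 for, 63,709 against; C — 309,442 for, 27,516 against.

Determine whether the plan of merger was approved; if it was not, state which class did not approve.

A: 3/4 of 39479 = 29609.25, rounded up to 29610; 29,610 required, 29,610 in favor — approved.
B: 2/3 of 416247 = 277498; 277,498 required, 277,555 in favor — approved.
C: 3/4 of 412524 = 309393; 309,393 required, 309,442 in favor — approved.

Approved — every class gave the required vote.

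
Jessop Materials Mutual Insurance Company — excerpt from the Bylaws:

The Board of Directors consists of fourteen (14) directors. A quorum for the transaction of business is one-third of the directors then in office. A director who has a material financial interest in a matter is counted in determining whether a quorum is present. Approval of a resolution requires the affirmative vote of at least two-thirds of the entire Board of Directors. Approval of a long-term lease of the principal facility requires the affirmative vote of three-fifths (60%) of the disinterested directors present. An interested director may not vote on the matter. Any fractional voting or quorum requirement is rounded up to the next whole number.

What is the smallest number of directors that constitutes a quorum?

5

1/3 of 14 = 4.67, rounded up to 5.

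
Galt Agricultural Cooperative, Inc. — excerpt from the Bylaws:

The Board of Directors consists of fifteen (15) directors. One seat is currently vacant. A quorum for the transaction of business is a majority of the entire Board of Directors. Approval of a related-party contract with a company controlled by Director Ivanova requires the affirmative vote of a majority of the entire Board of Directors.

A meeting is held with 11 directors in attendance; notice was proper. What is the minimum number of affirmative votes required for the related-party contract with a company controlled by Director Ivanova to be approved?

The related-party contract with a company controlled by Director Ivanova requires a majority of the entire Board of Directors (15).
A majority of 15 is 8.

8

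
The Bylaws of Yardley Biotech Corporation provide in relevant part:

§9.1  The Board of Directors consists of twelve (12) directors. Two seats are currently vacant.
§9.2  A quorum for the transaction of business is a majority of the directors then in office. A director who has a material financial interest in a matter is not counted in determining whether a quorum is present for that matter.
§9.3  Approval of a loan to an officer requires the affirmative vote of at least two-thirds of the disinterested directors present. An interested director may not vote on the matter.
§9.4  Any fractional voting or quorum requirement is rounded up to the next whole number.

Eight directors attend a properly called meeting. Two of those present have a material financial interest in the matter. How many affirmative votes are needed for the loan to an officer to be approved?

4

The loan to an officer requires two-thirds of the disinterested directors present (8 − 2 = 6).
2/3 of 6 = 4.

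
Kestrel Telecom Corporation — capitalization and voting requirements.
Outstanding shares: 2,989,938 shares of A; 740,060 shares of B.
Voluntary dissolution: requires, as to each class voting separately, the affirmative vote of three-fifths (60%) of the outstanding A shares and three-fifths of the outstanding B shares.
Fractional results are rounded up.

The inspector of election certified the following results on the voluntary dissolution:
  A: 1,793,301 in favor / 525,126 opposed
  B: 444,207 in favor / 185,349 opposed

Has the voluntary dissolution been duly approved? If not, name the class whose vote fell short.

A: 3/5 of 2989938 = 1793962.80, rounded up to 1793963; 1,793,963 required, 1,793,301 in favor — not approved.
B: 3/5 of 740060 = 444036; 444,036 required, 444,207 in favor — approved.

Not approved — the A shares did not give the required vote.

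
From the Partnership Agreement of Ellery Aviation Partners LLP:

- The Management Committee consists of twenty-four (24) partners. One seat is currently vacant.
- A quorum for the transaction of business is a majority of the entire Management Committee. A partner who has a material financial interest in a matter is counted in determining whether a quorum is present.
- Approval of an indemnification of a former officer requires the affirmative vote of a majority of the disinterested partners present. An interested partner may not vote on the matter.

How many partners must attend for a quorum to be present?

A majority of 24 is 13.

13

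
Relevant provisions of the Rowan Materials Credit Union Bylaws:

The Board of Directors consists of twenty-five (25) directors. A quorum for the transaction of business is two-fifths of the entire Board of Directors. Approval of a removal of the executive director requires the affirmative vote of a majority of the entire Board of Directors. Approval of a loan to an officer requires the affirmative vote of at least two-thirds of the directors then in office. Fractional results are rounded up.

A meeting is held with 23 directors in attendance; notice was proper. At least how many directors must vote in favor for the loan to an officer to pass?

17

The loan to an officer requires two-thirds of the directors then in office (25).
2/3 of 25 = 16.67, rounded up to 17.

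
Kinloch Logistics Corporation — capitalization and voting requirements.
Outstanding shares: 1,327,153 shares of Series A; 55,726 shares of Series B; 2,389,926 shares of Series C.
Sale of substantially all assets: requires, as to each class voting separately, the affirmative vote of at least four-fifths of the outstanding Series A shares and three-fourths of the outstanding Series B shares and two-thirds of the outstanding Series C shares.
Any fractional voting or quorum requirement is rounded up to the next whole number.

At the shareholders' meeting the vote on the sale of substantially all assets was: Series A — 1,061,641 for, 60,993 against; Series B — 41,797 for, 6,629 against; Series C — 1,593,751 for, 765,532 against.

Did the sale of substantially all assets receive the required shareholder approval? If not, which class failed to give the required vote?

Not approved — the Series A shares did not give the required vote.

Series A: 4/5 of 1327153 = 1061722.40, rounded up to 1061723; 1,061,723 required, 1,061,641 in favor — not approved.
Series B: 3/4 of 55726 = 41794.50, rounded up to 41795; 41,795 required, 41,797 in favor — approved.
Series C: 2/3 of 2389926 = 1593284; 1,593,284 required, 1,593,751 in favor — approved.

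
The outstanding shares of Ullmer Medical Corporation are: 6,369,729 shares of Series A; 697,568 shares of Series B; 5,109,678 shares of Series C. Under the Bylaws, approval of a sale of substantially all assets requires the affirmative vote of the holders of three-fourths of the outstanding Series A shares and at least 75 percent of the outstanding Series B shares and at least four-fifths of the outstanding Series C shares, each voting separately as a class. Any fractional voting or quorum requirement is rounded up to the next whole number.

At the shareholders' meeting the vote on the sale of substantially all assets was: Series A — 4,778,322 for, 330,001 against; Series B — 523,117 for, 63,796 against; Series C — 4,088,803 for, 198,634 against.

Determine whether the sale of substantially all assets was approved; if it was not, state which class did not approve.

Not approved — the Series B shares did not give the required vote.

Series A: 3/4 of 6369729 = 4777296.75, rounded up to 4777297; 4,777,297 required, 4,778,322 in favor — approved.
Series B: 3/4 of 697568 = 523176; 523,176 required, 523,117 in favor — not approved.
Series C: 4/5 of 5109678 = 4087742.40, rounded up to 4087743; 4,087,743 required, 4,088,803 in favor — approved.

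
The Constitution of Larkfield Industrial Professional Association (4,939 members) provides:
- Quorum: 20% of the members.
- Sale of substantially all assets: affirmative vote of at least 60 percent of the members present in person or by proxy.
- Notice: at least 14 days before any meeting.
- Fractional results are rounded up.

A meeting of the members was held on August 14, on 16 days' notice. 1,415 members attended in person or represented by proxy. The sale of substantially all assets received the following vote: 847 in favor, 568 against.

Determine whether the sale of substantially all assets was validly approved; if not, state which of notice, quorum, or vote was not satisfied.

Invalid — vote requirement not satisfied.

Notice: 16 days given; 14 required. Satisfied.
Quorum: 20% of 4,939 = 987.80, rounded up to 988; 1,415 present. Satisfied.
Vote: requires three-fifths of those present (1,415); 3/5 of 1415 = 849, so 849 needed; 847 in favor. Not satisfied.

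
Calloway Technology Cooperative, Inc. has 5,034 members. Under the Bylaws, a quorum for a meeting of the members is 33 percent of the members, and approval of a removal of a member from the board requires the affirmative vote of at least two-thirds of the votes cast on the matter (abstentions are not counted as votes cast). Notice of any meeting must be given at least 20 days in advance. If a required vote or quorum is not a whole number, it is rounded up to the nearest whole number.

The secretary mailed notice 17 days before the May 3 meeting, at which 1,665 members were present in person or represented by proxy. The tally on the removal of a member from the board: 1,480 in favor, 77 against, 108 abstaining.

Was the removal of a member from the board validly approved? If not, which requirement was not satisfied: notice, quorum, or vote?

Invalid — notice requirement not satisfied.

Notice: 17 days given; 20 required. Not satisfied.
Quorum: 33% of 5,034 = 1,661.22, rounded up to 1,662; 1,665 present. Satisfied.
Vote: requires two-thirds of the votes cast (1,665 − 108 abstaining = 1,557); 2/3 of 1557 = 1038, so 1,038 needed; 1,480 in favor. Satisfied.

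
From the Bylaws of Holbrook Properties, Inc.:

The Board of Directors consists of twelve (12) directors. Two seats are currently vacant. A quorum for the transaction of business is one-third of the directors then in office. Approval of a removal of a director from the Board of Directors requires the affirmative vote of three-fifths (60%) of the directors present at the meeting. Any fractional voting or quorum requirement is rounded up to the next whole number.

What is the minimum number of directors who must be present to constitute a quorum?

4

1/3 of 10 = 3.33, rounded up to 4.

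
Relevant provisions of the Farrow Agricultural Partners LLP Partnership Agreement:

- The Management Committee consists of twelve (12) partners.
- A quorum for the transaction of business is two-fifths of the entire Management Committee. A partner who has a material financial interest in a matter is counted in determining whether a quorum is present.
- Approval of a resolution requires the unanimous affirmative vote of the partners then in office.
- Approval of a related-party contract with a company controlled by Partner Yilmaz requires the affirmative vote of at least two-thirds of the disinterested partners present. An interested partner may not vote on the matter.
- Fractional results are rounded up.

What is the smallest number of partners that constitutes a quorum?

2/5 of 12 = 4.80, rounded up to 5.

5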